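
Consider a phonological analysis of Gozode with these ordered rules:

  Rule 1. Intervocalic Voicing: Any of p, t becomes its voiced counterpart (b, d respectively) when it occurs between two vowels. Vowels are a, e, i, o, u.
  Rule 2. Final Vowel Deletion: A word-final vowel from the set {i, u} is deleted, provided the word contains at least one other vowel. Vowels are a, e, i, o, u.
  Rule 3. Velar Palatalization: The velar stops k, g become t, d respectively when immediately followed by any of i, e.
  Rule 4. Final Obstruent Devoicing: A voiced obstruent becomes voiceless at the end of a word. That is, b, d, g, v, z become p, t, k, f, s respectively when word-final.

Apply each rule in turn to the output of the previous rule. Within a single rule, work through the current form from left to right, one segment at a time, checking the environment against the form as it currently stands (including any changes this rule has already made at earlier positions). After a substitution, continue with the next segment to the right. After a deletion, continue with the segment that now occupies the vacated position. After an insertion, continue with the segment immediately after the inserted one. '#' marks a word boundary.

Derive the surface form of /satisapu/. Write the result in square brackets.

Rule 1 Intervocalic Voicing: [satisapu] → [sadisabu]
Rule 2 Final Vowel Deletion: [sadisabu] → [sadisab]
Rule 3 Velar Palatalization: no change — [sadisab]
Rule 4 Final Obstruent Devoicing: [sadisab] → [sadisap]

[sadisap]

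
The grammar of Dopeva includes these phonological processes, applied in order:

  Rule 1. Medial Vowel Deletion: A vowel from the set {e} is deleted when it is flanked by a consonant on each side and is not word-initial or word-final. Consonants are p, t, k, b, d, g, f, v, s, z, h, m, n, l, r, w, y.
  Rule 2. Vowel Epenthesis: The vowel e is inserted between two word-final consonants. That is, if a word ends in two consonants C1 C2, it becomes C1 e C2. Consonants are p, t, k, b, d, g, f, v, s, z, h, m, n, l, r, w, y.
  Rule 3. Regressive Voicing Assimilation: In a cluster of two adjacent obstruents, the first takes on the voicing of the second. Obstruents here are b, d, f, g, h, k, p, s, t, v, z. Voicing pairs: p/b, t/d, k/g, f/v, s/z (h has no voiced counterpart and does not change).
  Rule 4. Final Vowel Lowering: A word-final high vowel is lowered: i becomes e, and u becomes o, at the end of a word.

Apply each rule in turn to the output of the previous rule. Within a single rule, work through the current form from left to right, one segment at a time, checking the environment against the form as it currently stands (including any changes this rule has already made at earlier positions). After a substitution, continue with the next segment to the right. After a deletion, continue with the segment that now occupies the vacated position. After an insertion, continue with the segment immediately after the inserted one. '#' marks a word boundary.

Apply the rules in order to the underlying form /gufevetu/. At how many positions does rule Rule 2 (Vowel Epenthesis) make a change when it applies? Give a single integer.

0

Rule 1 Medial Vowel Deletion: [gufevetu] → [gufvtu]
Rule 2 Vowel Epenthesis: no change — [gufvtu]
Rule 3 Regressive Voicing Assimilation: [gufvtu] → [guvftu]
Rule 4 Final Vowel Lowering: [guvftu] → [guvfto]
Rule Rule 2 changed 0 position(s).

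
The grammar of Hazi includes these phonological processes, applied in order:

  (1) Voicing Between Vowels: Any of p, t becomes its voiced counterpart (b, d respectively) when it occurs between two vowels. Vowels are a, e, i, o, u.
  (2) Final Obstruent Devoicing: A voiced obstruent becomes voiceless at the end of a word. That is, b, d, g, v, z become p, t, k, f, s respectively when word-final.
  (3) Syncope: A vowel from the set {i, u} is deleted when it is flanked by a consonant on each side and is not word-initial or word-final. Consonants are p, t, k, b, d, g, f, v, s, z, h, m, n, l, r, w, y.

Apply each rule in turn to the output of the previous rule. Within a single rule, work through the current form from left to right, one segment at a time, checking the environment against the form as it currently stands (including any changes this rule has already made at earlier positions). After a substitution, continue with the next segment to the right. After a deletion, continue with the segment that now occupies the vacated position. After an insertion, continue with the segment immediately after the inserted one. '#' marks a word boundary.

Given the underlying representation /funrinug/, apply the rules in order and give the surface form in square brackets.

(1) Voicing Between Vowels: no change — [funrinug]
(2) Final Obstruent Devoicing: [funrinug] → [funrinuk]
(3) Syncope: [funrinuk] → [fnrnk]

[fnrnk]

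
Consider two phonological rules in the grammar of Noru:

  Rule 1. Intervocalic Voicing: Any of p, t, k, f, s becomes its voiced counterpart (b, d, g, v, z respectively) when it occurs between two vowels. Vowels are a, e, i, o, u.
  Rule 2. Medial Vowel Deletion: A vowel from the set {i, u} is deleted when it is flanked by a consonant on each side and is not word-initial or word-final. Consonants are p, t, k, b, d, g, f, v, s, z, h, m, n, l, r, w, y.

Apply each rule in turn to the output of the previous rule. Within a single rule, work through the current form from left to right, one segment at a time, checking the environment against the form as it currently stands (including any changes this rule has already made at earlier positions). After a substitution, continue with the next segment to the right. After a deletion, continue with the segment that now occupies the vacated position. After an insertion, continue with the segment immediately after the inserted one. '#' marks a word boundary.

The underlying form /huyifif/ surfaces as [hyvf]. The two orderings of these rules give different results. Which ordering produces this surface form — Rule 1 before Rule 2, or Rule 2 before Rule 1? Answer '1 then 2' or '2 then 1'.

Order 1 then 2:
  1 Intervocalic Voicing: [huyifif] → [huyivif]
  2 Medial Vowel Deletion: [huyivif] → [hyvf]
  result: [hyvf]
Order 2 then 1:
  2 Medial Vowel Deletion: [huyifif] → [hyff]
  1 Intervocalic Voicing: no change — [hyff]
  result: [hyff]

1 then 2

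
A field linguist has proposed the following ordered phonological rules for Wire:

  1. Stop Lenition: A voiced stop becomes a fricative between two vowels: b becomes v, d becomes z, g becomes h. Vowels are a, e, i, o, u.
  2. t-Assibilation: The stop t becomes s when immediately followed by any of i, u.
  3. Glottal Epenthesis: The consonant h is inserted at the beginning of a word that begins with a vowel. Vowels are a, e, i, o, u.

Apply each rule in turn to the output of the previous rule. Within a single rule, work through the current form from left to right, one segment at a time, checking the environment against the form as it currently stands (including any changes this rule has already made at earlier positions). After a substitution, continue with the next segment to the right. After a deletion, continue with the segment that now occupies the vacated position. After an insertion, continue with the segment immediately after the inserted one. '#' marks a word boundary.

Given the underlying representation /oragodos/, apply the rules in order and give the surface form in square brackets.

[horahozos]

1 Stop Lenition: [oragodos] → [orahozos]
2 t-Assibilation: no change — [orahozos]
3 Glottal Epenthesis: [orahozos] → [horahozos]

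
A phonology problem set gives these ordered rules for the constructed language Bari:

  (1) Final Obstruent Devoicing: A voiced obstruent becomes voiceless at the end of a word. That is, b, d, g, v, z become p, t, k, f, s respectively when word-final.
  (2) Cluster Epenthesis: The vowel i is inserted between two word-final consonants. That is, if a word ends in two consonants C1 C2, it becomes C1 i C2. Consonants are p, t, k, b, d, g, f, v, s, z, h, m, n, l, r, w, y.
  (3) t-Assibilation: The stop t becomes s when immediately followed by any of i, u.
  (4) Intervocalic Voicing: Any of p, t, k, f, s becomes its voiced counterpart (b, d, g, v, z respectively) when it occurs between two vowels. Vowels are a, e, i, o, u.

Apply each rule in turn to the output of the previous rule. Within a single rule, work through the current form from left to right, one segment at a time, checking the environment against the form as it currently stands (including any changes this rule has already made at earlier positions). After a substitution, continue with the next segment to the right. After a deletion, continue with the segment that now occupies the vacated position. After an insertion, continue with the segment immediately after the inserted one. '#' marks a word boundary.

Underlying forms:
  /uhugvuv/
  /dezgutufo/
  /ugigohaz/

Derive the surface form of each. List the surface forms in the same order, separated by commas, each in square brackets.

/uhugvuv/:
  (1) Final Obstruent Devoicing: [uhugvuv] → [uhugvuf]
  (2) Cluster Epenthesis: no change — [uhugvuf]
  (3) t-Assibilation: no change — [uhugvuf]
  (4) Intervocalic Voicing: no change — [uhugvuf]
/dezgutufo/:
  (1) Final Obstruent Devoicing: no change — [dezgutufo]
  (2) Cluster Epenthesis: no change — [dezgutufo]
  (3) t-Assibilation: [dezgutufo] → [dezgusufo]
  (4) Intervocalic Voicing: [dezgusufo] → [dezguzuvo]
/ugigohaz/:
  (1) Final Obstruent Devoicing: [ugigohaz] → [ugigohas]
  (2) Cluster Epenthesis: no change — [ugigohas]
  (3) t-Assibilation: no change — [ugigohas]
  (4) Intervocalic Voicing: no change — [ugigohas]

[uhugvuf], [dezguzuvo], [ugigohas]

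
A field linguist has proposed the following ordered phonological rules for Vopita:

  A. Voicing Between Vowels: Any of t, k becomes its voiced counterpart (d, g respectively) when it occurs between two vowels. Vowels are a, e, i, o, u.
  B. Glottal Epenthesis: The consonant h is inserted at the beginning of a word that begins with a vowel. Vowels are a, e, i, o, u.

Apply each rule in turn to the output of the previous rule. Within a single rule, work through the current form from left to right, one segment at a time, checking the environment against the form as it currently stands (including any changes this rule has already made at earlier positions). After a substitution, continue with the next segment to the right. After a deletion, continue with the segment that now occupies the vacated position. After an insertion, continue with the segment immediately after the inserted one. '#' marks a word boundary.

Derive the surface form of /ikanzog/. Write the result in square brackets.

A Voicing Between Vowels: [ikanzog] → [iganzog]
B Glottal Epenthesis: [iganzog] → [higanzog]

[higanzog]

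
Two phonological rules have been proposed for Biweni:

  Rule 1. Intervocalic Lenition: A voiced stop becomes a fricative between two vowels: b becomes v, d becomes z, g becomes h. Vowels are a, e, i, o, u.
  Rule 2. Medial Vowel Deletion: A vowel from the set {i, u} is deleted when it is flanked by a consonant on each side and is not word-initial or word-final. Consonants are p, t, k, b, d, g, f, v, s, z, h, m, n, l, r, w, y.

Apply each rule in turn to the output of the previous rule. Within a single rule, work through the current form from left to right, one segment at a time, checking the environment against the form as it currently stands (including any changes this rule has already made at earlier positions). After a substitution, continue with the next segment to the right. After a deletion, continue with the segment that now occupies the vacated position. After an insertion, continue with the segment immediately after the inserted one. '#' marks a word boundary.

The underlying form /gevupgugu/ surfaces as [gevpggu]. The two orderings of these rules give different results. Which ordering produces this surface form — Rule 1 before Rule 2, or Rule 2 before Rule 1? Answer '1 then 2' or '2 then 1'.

2 then 1

Order 1 then 2:
  1 Intervocalic Lenition: [gevupgugu] → [gevupguhu]
  2 Medial Vowel Deletion: [gevupguhu] → [gevpghu]
  result: [gevpghu]
Order 2 then 1:
  2 Medial Vowel Deletion: [gevupgugu] → [gevpggu]
  1 Intervocalic Lenition: no change — [gevpggu]
  result: [gevpggu]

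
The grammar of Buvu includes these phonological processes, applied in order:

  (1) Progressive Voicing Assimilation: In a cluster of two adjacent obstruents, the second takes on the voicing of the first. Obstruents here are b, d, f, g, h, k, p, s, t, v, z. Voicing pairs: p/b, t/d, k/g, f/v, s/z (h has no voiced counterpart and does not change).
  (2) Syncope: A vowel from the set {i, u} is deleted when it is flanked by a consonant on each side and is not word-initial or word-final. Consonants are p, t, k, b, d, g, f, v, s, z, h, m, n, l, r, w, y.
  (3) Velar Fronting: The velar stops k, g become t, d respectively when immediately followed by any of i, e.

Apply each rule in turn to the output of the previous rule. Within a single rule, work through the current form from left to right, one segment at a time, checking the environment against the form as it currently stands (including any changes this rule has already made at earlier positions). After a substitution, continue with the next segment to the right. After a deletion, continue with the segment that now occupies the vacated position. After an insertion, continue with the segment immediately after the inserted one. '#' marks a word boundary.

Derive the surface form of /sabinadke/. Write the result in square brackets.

(1) Progressive Voicing Assimilation: [sabinadke] → [sabinadge]
(2) Syncope: [sabinadge] → [sabnadge]
(3) Velar Fronting: [sabnadge] → [sabnadde]

[sabnadde]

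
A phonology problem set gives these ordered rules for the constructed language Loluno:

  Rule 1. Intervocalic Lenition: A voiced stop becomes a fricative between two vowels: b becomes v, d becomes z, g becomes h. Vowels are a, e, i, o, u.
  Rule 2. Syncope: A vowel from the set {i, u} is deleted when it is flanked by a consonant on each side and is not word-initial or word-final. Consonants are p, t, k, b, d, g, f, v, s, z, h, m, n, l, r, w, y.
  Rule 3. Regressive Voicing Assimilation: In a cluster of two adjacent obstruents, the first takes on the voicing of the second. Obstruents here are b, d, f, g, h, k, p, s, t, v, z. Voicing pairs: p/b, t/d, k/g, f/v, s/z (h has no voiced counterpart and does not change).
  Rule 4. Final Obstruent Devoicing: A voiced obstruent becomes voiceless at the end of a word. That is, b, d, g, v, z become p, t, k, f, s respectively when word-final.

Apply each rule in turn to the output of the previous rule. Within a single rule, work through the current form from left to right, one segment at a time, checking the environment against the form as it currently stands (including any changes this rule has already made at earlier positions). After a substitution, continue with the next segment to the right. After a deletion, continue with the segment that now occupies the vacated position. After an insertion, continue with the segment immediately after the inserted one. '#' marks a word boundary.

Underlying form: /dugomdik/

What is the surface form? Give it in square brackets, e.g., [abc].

Rule 1 Intervocalic Lenition: [dugomdik] → [duhomdik]
Rule 2 Syncope: [duhomdik] → [dhomdk]
Rule 3 Regressive Voicing Assimilation: [dhomdk] → [thomtk]
Rule 4 Final Obstruent Devoicing: no change — [thomtk]

[thomtk]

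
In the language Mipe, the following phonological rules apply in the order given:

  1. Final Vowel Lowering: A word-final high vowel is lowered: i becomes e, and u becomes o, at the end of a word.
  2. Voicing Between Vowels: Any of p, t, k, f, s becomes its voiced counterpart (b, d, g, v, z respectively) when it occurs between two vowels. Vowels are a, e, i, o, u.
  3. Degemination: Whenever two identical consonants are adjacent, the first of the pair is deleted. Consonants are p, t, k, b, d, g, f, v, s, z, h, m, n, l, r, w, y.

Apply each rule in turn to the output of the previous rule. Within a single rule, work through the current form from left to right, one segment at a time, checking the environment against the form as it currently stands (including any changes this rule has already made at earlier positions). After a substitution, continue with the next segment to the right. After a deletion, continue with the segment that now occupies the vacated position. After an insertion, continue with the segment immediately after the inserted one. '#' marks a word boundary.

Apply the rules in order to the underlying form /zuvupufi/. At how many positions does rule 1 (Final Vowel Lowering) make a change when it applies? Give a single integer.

1

1 Final Vowel Lowering: [zuvupufi] → [zuvupufe]
2 Voicing Between Vowels: [zuvupufe] → [zuvubuve]
3 Degemination: no change — [zuvubuve]
Rule 1 changed 1 position(s).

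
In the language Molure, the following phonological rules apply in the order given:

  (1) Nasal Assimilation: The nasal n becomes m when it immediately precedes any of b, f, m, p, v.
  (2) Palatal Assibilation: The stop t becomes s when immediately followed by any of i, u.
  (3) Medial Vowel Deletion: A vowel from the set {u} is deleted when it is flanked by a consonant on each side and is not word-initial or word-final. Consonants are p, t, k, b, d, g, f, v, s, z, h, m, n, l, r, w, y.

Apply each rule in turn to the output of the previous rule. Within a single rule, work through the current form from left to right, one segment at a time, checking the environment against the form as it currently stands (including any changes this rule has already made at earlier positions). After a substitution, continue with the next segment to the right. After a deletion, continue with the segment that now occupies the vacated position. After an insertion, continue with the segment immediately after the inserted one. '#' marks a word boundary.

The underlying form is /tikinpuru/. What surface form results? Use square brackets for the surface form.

[sikimpru]

(1) Nasal Assimilation: [tikinpuru] → [tikimpuru]
(2) Palatal Assibilation: [tikimpuru] → [sikimpuru]
(3) Medial Vowel Deletion: [sikimpuru] → [sikimpru]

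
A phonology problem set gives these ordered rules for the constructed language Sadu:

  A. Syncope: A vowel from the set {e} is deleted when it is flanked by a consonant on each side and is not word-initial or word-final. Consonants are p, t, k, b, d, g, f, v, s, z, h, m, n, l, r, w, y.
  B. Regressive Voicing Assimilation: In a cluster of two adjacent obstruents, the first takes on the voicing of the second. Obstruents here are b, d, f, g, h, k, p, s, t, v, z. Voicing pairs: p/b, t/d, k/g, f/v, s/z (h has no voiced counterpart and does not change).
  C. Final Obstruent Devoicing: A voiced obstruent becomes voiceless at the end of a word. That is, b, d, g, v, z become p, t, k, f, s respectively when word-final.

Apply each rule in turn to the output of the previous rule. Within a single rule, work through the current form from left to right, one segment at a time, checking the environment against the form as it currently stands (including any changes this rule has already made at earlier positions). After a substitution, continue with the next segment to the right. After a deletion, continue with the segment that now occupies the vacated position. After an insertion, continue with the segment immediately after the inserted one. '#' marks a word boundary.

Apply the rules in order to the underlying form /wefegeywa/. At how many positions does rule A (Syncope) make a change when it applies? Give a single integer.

A Syncope: [wefegeywa] → [wfgywa]
B Regressive Voicing Assimilation: [wfgywa] → [wvgywa]
C Final Obstruent Devoicing: no change — [wvgywa]
Rule A changed 3 position(s).

3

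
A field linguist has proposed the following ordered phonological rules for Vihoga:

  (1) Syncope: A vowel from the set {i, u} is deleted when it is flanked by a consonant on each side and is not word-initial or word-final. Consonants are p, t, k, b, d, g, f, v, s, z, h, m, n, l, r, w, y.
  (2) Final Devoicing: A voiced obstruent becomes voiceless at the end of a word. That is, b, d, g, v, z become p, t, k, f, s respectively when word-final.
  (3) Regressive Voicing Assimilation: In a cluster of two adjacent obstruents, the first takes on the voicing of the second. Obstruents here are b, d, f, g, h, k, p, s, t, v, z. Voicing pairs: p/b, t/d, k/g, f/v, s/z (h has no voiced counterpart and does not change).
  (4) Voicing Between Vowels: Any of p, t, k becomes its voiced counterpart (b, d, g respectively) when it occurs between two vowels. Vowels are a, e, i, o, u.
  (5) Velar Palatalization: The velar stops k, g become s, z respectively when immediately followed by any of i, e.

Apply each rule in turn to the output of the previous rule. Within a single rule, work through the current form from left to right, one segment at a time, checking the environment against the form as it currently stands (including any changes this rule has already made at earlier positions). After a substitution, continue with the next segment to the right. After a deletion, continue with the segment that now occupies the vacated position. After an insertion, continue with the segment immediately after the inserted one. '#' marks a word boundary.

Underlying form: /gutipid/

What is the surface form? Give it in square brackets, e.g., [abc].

[ktpt]

(1) Syncope: [gutipid] → [gtpd]
(2) Final Devoicing: [gtpd] → [gtpt]
(3) Regressive Voicing Assimilation: [gtpt] → [ktpt]
(4) Voicing Between Vowels: no change — [ktpt]
(5) Velar Palatalization: no change — [ktpt]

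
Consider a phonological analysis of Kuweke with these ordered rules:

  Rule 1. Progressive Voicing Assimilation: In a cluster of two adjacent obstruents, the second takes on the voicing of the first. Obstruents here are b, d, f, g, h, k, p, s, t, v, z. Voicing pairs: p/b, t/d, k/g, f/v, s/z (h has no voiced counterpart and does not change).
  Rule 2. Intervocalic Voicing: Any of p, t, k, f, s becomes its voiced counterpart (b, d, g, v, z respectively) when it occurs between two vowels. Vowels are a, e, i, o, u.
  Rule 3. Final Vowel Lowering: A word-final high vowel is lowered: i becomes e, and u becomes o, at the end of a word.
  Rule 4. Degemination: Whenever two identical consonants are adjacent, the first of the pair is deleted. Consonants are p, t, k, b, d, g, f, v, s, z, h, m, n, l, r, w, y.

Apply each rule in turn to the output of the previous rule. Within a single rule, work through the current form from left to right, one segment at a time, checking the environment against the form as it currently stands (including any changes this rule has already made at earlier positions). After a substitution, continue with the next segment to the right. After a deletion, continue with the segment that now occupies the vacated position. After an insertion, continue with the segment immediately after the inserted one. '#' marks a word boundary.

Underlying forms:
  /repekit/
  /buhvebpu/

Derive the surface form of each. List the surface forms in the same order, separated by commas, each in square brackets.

/repekit/:
  Rule 1 Progressive Voicing Assimilation: no change — [repekit]
  Rule 2 Intervocalic Voicing: [repekit] → [rebegit]
  Rule 3 Final Vowel Lowering: no change — [rebegit]
  Rule 4 Degemination: no change — [rebegit]
/buhvebpu/:
  Rule 1 Progressive Voicing Assimilation: [buhvebpu] → [buhfebbu]
  Rule 2 Intervocalic Voicing: no change — [buhfebbu]
  Rule 3 Final Vowel Lowering: [buhfebbu] → [buhfebbo]
  Rule 4 Degemination: [buhfebbo] → [buhfebo]

[rebegit], [buhfebo]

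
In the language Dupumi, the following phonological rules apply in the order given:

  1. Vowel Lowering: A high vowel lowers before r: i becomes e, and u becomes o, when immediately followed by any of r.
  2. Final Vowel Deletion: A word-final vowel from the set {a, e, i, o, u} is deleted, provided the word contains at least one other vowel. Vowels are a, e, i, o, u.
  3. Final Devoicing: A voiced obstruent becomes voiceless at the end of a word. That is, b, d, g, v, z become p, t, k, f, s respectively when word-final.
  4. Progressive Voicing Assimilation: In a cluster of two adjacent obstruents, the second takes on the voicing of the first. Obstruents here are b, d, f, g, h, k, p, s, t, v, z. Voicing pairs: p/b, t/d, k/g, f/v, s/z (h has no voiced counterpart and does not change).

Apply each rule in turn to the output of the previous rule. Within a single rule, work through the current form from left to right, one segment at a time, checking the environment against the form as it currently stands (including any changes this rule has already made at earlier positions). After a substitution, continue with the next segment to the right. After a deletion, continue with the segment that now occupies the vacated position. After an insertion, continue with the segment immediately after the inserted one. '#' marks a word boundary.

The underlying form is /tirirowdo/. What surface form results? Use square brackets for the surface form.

1 Vowel Lowering: [tirirowdo] → [tererowdo]
2 Final Vowel Deletion: [tererowdo] → [tererowd]
3 Final Devoicing: [tererowd] → [tererowt]
4 Progressive Voicing Assimilation: no change — [tererowt]

[tererowt]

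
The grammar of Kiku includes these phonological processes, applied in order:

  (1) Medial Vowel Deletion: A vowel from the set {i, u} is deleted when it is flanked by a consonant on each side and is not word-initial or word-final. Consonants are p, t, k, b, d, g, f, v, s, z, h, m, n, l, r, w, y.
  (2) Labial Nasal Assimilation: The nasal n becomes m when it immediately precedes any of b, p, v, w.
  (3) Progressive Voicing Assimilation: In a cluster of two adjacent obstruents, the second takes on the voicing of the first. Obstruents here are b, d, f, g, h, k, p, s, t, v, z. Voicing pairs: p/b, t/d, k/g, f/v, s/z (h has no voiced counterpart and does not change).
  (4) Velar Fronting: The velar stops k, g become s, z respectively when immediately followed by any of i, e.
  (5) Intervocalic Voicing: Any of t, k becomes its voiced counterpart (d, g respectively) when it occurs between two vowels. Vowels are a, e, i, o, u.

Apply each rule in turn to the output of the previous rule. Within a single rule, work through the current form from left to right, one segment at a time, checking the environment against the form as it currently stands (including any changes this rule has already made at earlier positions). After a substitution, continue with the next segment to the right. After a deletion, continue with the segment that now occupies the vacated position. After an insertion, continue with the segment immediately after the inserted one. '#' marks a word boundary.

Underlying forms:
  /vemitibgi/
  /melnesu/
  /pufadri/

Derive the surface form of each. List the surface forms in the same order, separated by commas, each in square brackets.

/vemitibgi/:
  (1) Medial Vowel Deletion: [vemitibgi] → [vemtbgi]
  (2) Labial Nasal Assimilation: no change — [vemtbgi]
  (3) Progressive Voicing Assimilation: [vemtbgi] → [vemtpki]
  (4) Velar Fronting: [vemtpki] → [vemtpsi]
  (5) Intervocalic Voicing: no change — [vemtpsi]
/melnesu/:
  (1) Medial Vowel Deletion: no change — [melnesu]
  (2) Labial Nasal Assimilation: no change — [melnesu]
  (3) Progressive Voicing Assimilation: no change — [melnesu]
  (4) Velar Fronting: no change — [melnesu]
  (5) Intervocalic Voicing: no change — [melnesu]
/pufadri/:
  (1) Medial Vowel Deletion: [pufadri] → [pfadri]
  (2) Labial Nasal Assimilation: no change — [pfadri]
  (3) Progressive Voicing Assimilation: no change — [pfadri]
  (4) Velar Fronting: no change — [pfadri]
  (5) Intervocalic Voicing: no change — [pfadri]

[vemtpsi], [melnesu], [pfadri]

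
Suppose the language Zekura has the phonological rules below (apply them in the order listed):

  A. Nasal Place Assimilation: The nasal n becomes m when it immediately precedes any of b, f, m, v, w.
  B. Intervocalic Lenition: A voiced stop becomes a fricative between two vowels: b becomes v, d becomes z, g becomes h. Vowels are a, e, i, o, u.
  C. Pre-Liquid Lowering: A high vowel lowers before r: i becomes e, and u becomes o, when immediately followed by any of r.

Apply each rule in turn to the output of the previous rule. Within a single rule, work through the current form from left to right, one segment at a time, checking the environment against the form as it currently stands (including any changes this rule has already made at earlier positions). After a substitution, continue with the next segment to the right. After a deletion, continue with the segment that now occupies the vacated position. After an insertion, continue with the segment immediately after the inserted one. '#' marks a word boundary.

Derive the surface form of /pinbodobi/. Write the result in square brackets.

A Nasal Place Assimilation: [pinbodobi] → [pimbodobi]
B Intervocalic Lenition: [pimbodobi] → [pimbozovi]
C Pre-Liquid Lowering: no change — [pimbozovi]

[pimbozovi]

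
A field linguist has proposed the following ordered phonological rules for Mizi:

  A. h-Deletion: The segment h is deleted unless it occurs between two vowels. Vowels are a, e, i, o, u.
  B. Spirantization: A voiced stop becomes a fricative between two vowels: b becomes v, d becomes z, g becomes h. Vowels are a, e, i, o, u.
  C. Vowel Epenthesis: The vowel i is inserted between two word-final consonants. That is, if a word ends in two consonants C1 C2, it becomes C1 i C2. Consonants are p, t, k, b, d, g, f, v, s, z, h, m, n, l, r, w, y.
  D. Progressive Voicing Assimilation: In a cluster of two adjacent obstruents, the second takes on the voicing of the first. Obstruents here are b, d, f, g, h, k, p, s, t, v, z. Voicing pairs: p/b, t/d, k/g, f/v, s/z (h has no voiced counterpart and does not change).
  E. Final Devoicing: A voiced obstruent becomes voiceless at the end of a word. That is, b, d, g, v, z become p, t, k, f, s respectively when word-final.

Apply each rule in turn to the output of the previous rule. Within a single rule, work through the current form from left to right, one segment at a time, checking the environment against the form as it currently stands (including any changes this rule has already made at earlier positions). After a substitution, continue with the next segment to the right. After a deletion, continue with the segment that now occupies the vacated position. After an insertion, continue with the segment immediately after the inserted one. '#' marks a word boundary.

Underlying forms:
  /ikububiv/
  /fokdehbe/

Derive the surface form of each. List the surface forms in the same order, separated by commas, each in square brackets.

[ikuvuvif], [fokteve]

/ikububiv/:
  A h-Deletion: no change — [ikububiv]
  B Spirantization: [ikububiv] → [ikuvuviv]
  C Vowel Epenthesis: no change — [ikuvuviv]
  D Progressive Voicing Assimilation: no change — [ikuvuviv]
  E Final Devoicing: [ikuvuviv] → [ikuvuvif]
/fokdehbe/:
  A h-Deletion: [fokdehbe] → [fokdebe]
  B Spirantization: [fokdebe] → [fokdeve]
  C Vowel Epenthesis: no change — [fokdeve]
  D Progressive Voicing Assimilation: [fokdeve] → [fokteve]
  E Final Devoicing: no change — [fokteve]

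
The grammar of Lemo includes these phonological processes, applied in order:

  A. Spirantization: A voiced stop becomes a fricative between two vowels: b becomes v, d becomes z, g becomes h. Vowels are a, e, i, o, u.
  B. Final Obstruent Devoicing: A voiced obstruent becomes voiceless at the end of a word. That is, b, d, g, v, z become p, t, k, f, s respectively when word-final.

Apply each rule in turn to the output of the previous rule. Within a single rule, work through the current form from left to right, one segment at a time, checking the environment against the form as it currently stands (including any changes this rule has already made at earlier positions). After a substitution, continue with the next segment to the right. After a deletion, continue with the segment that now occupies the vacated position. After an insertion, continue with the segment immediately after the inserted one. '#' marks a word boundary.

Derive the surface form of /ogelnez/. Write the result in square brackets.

[ohelnes]

A Spirantization: [ogelnez] → [ohelnez]
B Final Obstruent Devoicing: [ohelnez] → [ohelnes]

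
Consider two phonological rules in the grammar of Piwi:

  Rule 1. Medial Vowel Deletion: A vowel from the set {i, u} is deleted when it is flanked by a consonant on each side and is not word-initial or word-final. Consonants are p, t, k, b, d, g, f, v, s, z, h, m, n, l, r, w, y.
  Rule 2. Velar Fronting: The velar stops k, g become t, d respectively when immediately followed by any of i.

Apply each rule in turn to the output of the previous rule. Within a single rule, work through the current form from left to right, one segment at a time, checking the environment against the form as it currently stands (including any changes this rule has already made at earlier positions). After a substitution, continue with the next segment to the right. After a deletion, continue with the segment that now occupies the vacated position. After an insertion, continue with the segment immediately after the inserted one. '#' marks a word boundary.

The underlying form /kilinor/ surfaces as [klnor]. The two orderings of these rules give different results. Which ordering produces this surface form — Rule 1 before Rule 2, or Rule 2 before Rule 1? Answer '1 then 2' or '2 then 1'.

Order 1 then 2:
  1 Medial Vowel Deletion: [kilinor] → [klnor]
  2 Velar Fronting: no change — [klnor]
  result: [klnor]
Order 2 then 1:
  2 Velar Fronting: [kilinor] → [tilinor]
  1 Medial Vowel Deletion: [tilinor] → [tlnor]
  result: [tlnor]

1 then 2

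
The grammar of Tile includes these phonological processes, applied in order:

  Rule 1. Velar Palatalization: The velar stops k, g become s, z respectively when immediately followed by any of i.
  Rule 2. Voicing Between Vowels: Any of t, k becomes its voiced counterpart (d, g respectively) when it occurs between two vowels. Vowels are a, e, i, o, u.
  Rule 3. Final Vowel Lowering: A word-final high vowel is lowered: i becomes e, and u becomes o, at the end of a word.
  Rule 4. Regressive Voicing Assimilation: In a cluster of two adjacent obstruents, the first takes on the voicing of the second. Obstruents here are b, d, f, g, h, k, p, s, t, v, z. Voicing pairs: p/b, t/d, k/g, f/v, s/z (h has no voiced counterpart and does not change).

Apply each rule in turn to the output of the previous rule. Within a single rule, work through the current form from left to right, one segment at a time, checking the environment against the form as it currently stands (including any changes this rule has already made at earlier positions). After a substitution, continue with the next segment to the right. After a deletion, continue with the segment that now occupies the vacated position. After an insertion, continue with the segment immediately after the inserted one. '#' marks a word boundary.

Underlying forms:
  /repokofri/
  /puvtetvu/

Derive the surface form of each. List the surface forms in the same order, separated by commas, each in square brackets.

[repogofre], [puftedvo]

/repokofri/:
  Rule 1 Velar Palatalization: no change — [repokofri]
  Rule 2 Voicing Between Vowels: [repokofri] → [repogofri]
  Rule 3 Final Vowel Lowering: [repogofri] → [repogofre]
  Rule 4 Regressive Voicing Assimilation: no change — [repogofre]
/puvtetvu/:
  Rule 1 Velar Palatalization: no change — [puvtetvu]
  Rule 2 Voicing Between Vowels: no change — [puvtetvu]
  Rule 3 Final Vowel Lowering: [puvtetvu] → [puvtetvo]
  Rule 4 Regressive Voicing Assimilation: [puvtetvo] → [puftedvo]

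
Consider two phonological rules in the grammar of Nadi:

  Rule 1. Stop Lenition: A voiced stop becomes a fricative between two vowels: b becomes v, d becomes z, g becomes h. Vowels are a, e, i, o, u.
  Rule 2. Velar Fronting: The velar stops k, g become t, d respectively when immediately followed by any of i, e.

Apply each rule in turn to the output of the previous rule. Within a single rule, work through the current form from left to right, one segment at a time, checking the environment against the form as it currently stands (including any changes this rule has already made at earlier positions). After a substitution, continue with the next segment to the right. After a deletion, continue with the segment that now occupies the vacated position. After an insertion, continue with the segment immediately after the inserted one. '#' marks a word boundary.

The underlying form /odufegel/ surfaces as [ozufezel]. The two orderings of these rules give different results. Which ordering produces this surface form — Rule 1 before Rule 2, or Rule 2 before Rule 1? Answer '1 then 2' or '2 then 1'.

2 then 1

Order 1 then 2:
  1 Stop Lenition: [odufegel] → [ozufehel]
  2 Velar Fronting: no change — [ozufehel]
  result: [ozufehel]
Order 2 then 1:
  2 Velar Fronting: [odufegel] → [odufedel]
  1 Stop Lenition: [odufedel] → [ozufezel]
  result: [ozufezel]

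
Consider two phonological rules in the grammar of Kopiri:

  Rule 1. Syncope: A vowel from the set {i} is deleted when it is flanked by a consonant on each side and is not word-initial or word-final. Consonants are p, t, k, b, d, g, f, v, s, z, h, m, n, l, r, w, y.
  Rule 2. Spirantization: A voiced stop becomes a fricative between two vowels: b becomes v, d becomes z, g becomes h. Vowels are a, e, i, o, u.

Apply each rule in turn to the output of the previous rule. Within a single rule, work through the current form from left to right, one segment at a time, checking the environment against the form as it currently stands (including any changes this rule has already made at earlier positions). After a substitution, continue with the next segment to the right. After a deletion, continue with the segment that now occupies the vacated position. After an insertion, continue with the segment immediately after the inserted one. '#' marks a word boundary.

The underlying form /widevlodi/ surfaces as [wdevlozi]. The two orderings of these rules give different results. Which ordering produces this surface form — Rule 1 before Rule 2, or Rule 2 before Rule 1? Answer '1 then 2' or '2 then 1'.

1 then 2

Order 1 then 2:
  1 Syncope: [widevlodi] → [wdevlodi]
  2 Spirantization: [wdevlodi] → [wdevlozi]
  result: [wdevlozi]
Order 2 then 1:
  2 Spirantization: [widevlodi] → [wizevlozi]
  1 Syncope: [wizevlozi] → [wzevlozi]
  result: [wzevlozi]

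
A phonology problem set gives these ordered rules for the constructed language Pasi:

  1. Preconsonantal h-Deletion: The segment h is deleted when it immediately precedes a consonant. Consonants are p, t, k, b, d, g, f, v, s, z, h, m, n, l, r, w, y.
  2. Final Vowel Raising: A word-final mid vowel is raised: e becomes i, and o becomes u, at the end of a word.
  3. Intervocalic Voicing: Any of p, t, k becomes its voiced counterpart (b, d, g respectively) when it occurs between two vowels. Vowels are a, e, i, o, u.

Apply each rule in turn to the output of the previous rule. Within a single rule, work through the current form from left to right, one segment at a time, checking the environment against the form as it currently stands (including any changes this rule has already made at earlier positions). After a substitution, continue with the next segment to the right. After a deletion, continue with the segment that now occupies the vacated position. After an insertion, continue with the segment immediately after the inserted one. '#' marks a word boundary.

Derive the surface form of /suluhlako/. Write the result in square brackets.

[sululagu]

1 Preconsonantal h-Deletion: [suluhlako] → [sululako]
2 Final Vowel Raising: [sululako] → [sululaku]
3 Intervocalic Voicing: [sululaku] → [sululagu]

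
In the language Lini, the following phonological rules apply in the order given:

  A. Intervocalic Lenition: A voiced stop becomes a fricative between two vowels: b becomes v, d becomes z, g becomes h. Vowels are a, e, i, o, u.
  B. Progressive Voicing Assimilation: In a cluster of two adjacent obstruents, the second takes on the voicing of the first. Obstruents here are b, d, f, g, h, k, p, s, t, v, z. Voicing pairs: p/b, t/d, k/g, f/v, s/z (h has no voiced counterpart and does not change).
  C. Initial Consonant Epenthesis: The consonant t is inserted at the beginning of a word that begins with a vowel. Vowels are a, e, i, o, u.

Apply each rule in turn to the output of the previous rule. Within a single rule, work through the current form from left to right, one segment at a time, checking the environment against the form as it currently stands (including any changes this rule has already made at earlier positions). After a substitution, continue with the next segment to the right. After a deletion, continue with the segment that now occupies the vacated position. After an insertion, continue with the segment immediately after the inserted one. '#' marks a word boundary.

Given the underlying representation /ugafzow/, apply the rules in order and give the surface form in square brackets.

A Intervocalic Lenition: [ugafzow] → [uhafzow]
B Progressive Voicing Assimilation: [uhafzow] → [uhafsow]
C Initial Consonant Epenthesis: [uhafsow] → [tuhafsow]

[tuhafsow]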